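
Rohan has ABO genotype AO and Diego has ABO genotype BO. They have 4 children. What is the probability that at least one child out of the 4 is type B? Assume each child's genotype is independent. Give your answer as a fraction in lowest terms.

175/256

ABO cross AO × BO → 1/4 O, 1/4 A, 1/4 B, 1/4 AB.
So P(type B) = 1/4 per child.
P(none) = (3/4)^4 = 81/256; P(at least one) = 1 − 81/256 = 175/256.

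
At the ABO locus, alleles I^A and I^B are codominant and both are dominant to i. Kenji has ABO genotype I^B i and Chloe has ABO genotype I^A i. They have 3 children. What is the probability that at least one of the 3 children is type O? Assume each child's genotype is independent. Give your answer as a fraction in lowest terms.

ABO cross I^B i × I^A i → 1/4 O, 1/4 A, 1/4 B, 1/4 AB.
So P(type O) = 1/4 per child.
P(none) = (3/4)^3 = 27/64; P(at least one) = 1 − 27/64 = 37/64.

37/64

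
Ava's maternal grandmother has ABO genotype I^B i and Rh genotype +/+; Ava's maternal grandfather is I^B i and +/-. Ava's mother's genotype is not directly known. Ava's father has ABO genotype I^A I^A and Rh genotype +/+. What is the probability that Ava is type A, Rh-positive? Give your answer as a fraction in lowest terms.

1/2

Ava's mother's ABO genotype from I^B i × I^B i: 1/4 I^B I^B, 1/2 I^B i, 1/4 i i.
Crossing each possibility with the father I^A I^A and summing P(type A): 1/4·0 + 1/2·1/2 + 1/4·1 = 1/2.
Similarly for Rh via the mother's Rh distribution: P(Rh+) = 1.
Independent loci: 1/2 × 1 = 1/2.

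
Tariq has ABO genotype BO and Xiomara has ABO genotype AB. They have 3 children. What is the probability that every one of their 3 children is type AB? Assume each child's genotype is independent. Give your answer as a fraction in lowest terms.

1/64

ABO cross BO × AB → 1/4 A, 1/2 B, 1/4 AB.
So P(type AB) = 1/4 per child.
All 3 independent: (1/4)^3 = 1/64.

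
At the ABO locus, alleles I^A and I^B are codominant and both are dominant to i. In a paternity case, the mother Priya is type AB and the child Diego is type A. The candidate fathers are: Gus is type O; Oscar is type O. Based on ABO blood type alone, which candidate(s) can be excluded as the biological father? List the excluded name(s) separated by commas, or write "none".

A candidate is excluded only if no genotype consistent with his phenotype could produce a type A child with a type AB mother.
Every candidate has at least one consistent genotype combination, so none can be excluded.

none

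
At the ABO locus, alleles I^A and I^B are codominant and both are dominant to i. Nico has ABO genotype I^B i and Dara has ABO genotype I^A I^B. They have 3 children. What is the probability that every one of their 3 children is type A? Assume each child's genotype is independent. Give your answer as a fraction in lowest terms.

1/64

ABO cross I^B i × I^A I^B → 1/4 A, 1/2 B, 1/4 AB.
So P(type A) = 1/4 per child.
All 3 independent: (1/4)^3 = 1/64.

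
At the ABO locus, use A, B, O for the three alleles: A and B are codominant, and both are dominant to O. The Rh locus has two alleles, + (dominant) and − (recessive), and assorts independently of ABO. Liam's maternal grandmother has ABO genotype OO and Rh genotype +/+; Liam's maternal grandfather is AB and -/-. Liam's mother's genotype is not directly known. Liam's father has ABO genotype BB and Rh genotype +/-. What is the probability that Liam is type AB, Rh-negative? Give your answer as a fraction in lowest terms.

1/16

Liam's mother's ABO genotype from OO × AB: 1/2 AO, 1/2 BO.
Crossing each possibility with the father BB and summing P(type AB): 1/2·1/2 + 1/2·0 = 1/4.
Similarly for Rh via the mother's Rh distribution: P(Rh-) = 1/4.
Independent loci: 1/4 × 1/4 = 1/16.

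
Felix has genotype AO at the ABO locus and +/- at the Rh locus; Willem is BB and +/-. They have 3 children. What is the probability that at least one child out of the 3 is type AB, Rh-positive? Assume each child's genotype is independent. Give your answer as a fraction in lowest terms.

ABO cross AO × BB → 1/2 B, 1/2 AB.
Rh cross +/- × +/- → 3/4 Rh+, 1/4 Rh-; so P(type AB, Rh-positive) = 1/2 × 3/4 = 3/8 per child.
P(none) = (5/8)^3 = 125/512; P(at least one) = 1 − 125/512 = 387/512.

387/512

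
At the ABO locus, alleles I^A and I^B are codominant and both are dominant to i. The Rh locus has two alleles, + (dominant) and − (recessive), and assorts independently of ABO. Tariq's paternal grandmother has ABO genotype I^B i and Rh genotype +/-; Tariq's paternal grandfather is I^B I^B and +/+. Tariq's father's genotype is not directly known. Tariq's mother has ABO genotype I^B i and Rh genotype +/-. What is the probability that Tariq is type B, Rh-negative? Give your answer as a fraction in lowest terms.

7/64

Tariq's father's ABO genotype from I^B i × I^B I^B: 1/2 I^B I^B, 1/2 I^B i.
Crossing each possibility with the mother I^B i and summing P(type B): 1/2·1 + 1/2·3/4 = 7/8.
Similarly for Rh via the father's Rh distribution: P(Rh-) = 1/8.
Independent loci: 7/8 × 1/8 = 7/64.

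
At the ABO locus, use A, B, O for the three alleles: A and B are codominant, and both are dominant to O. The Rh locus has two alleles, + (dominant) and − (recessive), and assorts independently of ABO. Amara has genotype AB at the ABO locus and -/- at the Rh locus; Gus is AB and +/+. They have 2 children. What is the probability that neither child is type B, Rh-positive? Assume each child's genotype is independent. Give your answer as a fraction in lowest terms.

ABO cross AB × AB → 1/4 A, 1/4 B, 1/2 AB.
Rh cross -/- × +/+ → 1 Rh+; so P(type B, Rh-positive) = 1/4 × 1 = 1/4 per child.
P(not type B, Rh-positive) = 3/4 for one child; (3/4)^2 = 9/16.

9/16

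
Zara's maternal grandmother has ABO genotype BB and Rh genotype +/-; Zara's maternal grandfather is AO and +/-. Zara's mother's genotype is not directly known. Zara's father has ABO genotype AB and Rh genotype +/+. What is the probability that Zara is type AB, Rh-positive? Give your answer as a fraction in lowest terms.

3/8

Zara's mother's ABO genotype from BB × AO: 1/2 AB, 1/2 BO.
Crossing each possibility with the father AB and summing P(type AB): 1/2·1/2 + 1/2·1/4 = 3/8.
Similarly for Rh via the mother's Rh distribution: P(Rh+) = 1.
Independent loci: 3/8 × 1 = 3/8.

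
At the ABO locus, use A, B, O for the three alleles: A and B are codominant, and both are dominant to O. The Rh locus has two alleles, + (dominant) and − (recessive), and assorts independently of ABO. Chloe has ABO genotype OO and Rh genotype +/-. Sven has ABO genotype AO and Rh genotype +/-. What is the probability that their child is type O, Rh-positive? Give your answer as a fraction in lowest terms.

ABO cross OO × AO → offspring phenotypes: 1/2 O, 1/2 A.
Rh cross +/- × +/- → 3/4 Rh+, 1/4 Rh-.
Independent loci: P(type O, Rh-positive) = 1/2 × 3/4 = 3/8.

3/8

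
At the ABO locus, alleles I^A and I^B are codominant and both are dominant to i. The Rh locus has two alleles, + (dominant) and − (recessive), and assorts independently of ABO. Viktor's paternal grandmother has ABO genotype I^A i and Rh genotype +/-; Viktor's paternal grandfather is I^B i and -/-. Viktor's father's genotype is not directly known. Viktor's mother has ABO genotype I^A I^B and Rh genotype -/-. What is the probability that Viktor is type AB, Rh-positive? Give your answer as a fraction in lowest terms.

1/16

Viktor's father's ABO genotype from I^A i × I^B i: 1/4 I^A I^B, 1/4 I^A i, 1/4 I^B i, 1/4 i i.
Crossing each possibility with the mother I^A I^B and summing P(type AB): 1/4·1/2 + 1/4·1/4 + 1/4·1/4 + 1/4·0 = 1/4.
Similarly for Rh via the father's Rh distribution: P(Rh+) = 1/4.
Independent loci: 1/4 × 1/4 = 1/16.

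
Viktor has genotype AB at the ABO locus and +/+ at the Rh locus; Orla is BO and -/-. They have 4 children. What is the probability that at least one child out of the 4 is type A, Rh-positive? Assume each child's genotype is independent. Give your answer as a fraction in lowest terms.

175/256

ABO cross AB × BO → 1/4 A, 1/2 B, 1/4 AB.
Rh cross +/+ × -/- → 1 Rh+; so P(type A, Rh-positive) = 1/4 × 1 = 1/4 per child.
P(none) = (3/4)^4 = 81/256; P(at least one) = 1 − 81/256 = 175/256.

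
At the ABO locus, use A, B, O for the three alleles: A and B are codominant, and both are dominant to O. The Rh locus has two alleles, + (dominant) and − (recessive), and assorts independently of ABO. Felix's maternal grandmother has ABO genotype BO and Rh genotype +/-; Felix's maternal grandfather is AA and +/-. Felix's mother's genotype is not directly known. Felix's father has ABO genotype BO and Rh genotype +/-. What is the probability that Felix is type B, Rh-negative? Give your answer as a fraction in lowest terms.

Felix's mother's ABO genotype from BO × AA: 1/2 AB, 1/2 AO.
Crossing each possibility with the father BO and summing P(type B): 1/2·1/2 + 1/2·1/4 = 3/8.
Similarly for Rh via the mother's Rh distribution: P(Rh-) = 1/4.
Independent loci: 3/8 × 1/4 = 3/32.

3/32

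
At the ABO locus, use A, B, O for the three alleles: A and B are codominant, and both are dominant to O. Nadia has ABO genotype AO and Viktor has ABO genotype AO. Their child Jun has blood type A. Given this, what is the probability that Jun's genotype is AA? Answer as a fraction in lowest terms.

Cross AO × AO → 1/4 AA, 1/2 AO, 1/4 OO.
Type-A genotypes among offspring: AA (1/4), AO (1/2); total 3/4.
P(AA | type A) = (1/4) / (3/4) = 1/3.

1/3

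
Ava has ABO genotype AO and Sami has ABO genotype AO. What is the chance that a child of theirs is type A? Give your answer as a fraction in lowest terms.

ABO cross AO × AO → offspring phenotypes: 1/4 O, 3/4 A.
So P(type A) = 3/4.

3/4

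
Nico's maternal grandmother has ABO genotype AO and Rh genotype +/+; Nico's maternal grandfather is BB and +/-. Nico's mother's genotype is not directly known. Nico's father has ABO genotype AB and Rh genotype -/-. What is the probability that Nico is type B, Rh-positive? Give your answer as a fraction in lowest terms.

Nico's mother's ABO genotype from AO × BB: 1/2 AB, 1/2 BO.
Crossing each possibility with the father AB and summing P(type B): 1/2·1/4 + 1/2·1/2 = 3/8.
Similarly for Rh via the mother's Rh distribution: P(Rh+) = 3/4.
Independent loci: 3/8 × 3/4 = 9/32.

9/32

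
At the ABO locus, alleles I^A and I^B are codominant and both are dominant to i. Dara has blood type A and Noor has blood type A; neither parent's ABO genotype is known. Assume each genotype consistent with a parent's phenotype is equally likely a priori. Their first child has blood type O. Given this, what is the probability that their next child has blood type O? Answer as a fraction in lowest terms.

Possible genotypes: Dara ∈ {I^A I^A, I^A i}; Noor ∈ {I^A I^A, I^A i}.
Weight each parental genotype pair by prior × P(type-O child):
  I^A i × I^A i: posterior weight 1; P(next child type O) = 1/4.
Weighted sum = 1/4.

1/4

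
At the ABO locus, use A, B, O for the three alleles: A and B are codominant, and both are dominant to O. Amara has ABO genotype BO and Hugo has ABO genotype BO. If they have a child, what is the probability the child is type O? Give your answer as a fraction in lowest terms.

ABO cross BO × BO → offspring phenotypes: 1/4 O, 3/4 B.
So P(type O) = 1/4.

1/4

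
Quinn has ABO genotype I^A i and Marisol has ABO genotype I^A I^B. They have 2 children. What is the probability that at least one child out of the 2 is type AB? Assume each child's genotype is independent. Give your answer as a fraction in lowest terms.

7/16

ABO cross I^A i × I^A I^B → 1/2 A, 1/4 B, 1/4 AB.
So P(type AB) = 1/4 per child.
P(none) = (3/4)^2 = 9/16; P(at least one) = 1 − 9/16 = 7/16.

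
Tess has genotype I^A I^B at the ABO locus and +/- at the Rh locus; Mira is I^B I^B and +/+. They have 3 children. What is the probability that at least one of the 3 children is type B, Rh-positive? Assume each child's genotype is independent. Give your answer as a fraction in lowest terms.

7/8

ABO cross I^A I^B × I^B I^B → 1/2 B, 1/2 AB.
Rh cross +/- × +/+ → 1 Rh+; so P(type B, Rh-positive) = 1/2 × 1 = 1/2 per child.
P(none) = (1/2)^3 = 1/8; P(at least one) = 1 − 1/8 = 7/8.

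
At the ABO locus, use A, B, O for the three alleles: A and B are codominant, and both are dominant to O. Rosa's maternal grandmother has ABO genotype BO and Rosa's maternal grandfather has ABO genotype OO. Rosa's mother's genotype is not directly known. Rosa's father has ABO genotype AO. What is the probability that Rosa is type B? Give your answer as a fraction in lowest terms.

Rosa's mother's ABO genotype from BO × OO: 1/2 BO, 1/2 OO.
Crossing each possibility with the father AO and summing P(type B): 1/2·1/4 + 1/2·0 = 1/8.

1/8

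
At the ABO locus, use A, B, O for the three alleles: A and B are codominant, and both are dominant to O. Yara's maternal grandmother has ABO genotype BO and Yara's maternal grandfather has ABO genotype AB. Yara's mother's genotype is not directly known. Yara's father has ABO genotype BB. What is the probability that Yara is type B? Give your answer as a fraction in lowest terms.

Yara's mother's ABO genotype from BO × AB: 1/4 AB, 1/4 AO, 1/4 BB, 1/4 BO.
Crossing each possibility with the father BB and summing P(type B): 1/4·1/2 + 1/4·1/2 + 1/4·1 + 1/4·1 = 3/4.

3/4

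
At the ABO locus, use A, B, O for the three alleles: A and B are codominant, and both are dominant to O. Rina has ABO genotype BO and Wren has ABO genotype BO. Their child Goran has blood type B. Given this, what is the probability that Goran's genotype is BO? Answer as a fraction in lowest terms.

Cross BO × BO → 1/4 BB, 1/2 BO, 1/4 OO.
Type-B genotypes among offspring: BB (1/4), BO (1/2); total 3/4.
P(BO | type B) = (1/2) / (3/4) = 2/3.

2/3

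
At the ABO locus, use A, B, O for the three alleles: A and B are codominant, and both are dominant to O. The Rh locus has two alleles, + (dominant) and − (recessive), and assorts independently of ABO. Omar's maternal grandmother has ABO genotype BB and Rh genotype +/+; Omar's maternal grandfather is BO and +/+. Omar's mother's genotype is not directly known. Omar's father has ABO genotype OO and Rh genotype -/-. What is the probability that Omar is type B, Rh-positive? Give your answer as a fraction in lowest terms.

Omar's mother's ABO genotype from BB × BO: 1/2 BB, 1/2 BO.
Crossing each possibility with the father OO and summing P(type B): 1/2·1 + 1/2·1/2 = 3/4.
Similarly for Rh via the mother's Rh distribution: P(Rh+) = 1.
Independent loci: 3/4 × 1 = 3/4.

3/4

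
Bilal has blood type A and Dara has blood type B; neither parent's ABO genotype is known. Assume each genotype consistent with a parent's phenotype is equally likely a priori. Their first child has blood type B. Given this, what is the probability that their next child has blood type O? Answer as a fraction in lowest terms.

1/12

Possible genotypes: Bilal ∈ {AA, AO}; Dara ∈ {BB, BO}.
Weight each parental genotype pair by prior × P(type-B child):
  AO × BB: posterior weight 2/3; P(next child type O) = 0.
  AO × BO: posterior weight 1/3; P(next child type O) = 1/4.
Weighted sum = 1/12.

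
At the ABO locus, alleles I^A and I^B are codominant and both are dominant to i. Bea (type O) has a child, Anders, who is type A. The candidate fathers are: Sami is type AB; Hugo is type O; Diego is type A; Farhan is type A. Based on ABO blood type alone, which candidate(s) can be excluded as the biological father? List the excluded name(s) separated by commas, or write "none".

A candidate is excluded only if no genotype consistent with his phenotype could produce a type A child with a type O mother.
Hugo (type O): no genotype consistent with that phenotype can produce a type-A child with a type-O mother.

Hugo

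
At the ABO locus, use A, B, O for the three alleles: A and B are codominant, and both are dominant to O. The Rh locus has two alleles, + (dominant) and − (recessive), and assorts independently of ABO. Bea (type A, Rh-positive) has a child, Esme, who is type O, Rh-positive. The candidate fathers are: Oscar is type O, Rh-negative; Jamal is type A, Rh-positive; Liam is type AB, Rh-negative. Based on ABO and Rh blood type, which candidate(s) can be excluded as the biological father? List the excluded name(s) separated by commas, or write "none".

Liam

A candidate is excluded only if no genotype consistent with his phenotype could produce a type O, Rh-positive child with a type A, Rh-positive mother.
Liam (type AB, Rh-): no genotype consistent with that phenotype can produce a type-O Rh+ child with a type-A mother.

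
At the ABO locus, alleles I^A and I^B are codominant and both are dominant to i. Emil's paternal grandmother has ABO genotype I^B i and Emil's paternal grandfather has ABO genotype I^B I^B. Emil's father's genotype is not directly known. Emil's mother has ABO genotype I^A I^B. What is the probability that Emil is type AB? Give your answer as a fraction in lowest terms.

Emil's father's ABO genotype from I^B i × I^B I^B: 1/2 I^B I^B, 1/2 I^B i.
Crossing each possibility with the mother I^A I^B and summing P(type AB): 1/2·1/2 + 1/2·1/4 = 3/8.

3/8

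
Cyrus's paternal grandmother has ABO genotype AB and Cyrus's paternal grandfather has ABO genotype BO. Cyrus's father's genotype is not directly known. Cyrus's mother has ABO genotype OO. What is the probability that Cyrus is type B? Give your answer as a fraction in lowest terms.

Cyrus's father's ABO genotype from AB × BO: 1/4 AB, 1/4 AO, 1/4 BB, 1/4 BO.
Crossing each possibility with the mother OO and summing P(type B): 1/4·1/2 + 1/4·0 + 1/4·1 + 1/4·1/2 = 1/2.

1/2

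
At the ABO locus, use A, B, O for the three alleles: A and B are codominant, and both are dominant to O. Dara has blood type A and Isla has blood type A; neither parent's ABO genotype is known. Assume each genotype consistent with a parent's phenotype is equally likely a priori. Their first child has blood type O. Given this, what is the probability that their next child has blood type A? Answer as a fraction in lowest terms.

Possible genotypes: Dara ∈ {AA, AO}; Isla ∈ {AA, AO}.
Weight each parental genotype pair by prior × P(type-O child):
  AO × AO: posterior weight 1; P(next child type A) = 3/4.
Weighted sum = 3/4.

3/4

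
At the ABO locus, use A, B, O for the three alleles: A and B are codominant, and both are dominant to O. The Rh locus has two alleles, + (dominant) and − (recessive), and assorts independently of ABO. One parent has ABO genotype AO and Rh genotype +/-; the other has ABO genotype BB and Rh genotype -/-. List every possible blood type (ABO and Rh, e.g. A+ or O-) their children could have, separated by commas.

Gametes from AO × BB give offspring ABO genotypes AB, BO, i.e. phenotypes B, AB.
Rh cross +/- × -/- → phenotypes Rh+, Rh-.
Combining independently: B+, B-, AB+, AB-.

B+, B-, AB+, AB-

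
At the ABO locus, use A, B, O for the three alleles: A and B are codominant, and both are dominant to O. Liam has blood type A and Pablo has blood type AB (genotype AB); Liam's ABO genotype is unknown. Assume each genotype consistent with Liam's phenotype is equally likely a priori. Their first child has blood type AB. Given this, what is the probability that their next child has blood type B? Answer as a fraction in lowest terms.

1/12

Possible genotypes: Liam ∈ {AA, AO}; Pablo ∈ {AB}.
Weight each parental genotype pair by prior × P(type-AB child):
  AA × AB: posterior weight 2/3; P(next child type B) = 0.
  AO × AB: posterior weight 1/3; P(next child type B) = 1/4.
Weighted sum = 1/12.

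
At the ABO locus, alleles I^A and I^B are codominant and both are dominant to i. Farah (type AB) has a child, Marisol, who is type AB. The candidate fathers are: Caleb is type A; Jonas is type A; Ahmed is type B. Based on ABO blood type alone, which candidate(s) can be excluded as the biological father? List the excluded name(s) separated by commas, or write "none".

none

A candidate is excluded only if no genotype consistent with his phenotype could produce a type AB child with a type AB mother.
Every candidate has at least one consistent genotype combination, so none can be excluded.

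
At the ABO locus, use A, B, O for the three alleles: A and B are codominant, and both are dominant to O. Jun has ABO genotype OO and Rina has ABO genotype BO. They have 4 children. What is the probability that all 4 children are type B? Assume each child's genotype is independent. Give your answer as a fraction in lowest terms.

ABO cross OO × BO → 1/2 O, 1/2 B.
So P(type B) = 1/2 per child.
All 4 independent: (1/2)^4 = 1/16.

1/16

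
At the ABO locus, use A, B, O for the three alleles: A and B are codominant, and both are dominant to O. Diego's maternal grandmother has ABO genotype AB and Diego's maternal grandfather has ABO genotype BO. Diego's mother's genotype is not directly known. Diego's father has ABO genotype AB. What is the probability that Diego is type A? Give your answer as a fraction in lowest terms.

1/4

Diego's mother's ABO genotype from AB × BO: 1/4 AB, 1/4 AO, 1/4 BB, 1/4 BO.
Crossing each possibility with the father AB and summing P(type A): 1/4·1/4 + 1/4·1/2 + 1/4·0 + 1/4·1/4 = 1/4.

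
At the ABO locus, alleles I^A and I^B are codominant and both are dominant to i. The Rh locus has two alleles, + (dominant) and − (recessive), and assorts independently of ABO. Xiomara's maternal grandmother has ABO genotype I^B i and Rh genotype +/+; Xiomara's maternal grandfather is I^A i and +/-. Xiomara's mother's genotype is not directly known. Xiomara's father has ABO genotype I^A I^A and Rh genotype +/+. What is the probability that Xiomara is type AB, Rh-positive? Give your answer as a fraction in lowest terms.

Xiomara's mother's ABO genotype from I^B i × I^A i: 1/4 I^A I^B, 1/4 I^A i, 1/4 I^B i, 1/4 i i.
Crossing each possibility with the father I^A I^A and summing P(type AB): 1/4·1/2 + 1/4·0 + 1/4·1/2 + 1/4·0 = 1/4.
Similarly for Rh via the mother's Rh distribution: P(Rh+) = 1.
Independent loci: 1/4 × 1 = 1/4.

1/4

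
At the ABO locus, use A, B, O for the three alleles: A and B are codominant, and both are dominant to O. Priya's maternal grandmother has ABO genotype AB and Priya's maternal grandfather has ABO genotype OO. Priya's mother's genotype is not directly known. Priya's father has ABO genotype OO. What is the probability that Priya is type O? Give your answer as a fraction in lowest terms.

1/2

Priya's mother's ABO genotype from AB × OO: 1/2 AO, 1/2 BO.
Crossing each possibility with the father OO and summing P(type O): 1/2·1/2 + 1/2·1/2 = 1/2.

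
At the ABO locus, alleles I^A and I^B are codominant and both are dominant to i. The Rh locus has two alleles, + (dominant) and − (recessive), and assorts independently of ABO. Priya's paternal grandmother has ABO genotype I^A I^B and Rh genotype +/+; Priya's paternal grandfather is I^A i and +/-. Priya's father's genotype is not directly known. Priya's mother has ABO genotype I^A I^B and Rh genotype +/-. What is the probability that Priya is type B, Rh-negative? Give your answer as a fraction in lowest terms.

Priya's father's ABO genotype from I^A I^B × I^A i: 1/4 I^A I^A, 1/4 I^A I^B, 1/4 I^A i, 1/4 I^B i.
Crossing each possibility with the mother I^A I^B and summing P(type B): 1/4·0 + 1/4·1/4 + 1/4·1/4 + 1/4·1/2 = 1/4.
Similarly for Rh via the father's Rh distribution: P(Rh-) = 1/8.
Independent loci: 1/4 × 1/8 = 1/32.

1/32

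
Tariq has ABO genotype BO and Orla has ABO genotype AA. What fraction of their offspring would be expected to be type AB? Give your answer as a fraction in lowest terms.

ABO cross BO × AA → offspring phenotypes: 1/2 A, 1/2 AB.
So P(type AB) = 1/2.

1/2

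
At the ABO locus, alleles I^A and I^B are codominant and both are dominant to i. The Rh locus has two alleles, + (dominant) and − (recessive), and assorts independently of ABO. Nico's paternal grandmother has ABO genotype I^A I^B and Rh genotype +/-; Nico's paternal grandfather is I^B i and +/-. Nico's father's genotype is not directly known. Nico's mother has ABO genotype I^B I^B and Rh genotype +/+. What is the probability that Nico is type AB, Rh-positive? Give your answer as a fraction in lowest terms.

Nico's father's ABO genotype from I^A I^B × I^B i: 1/4 I^A I^B, 1/4 I^A i, 1/4 I^B I^B, 1/4 I^B i.
Crossing each possibility with the mother I^B I^B and summing P(type AB): 1/4·1/2 + 1/4·1/2 + 1/4·0 + 1/4·0 = 1/4.
Similarly for Rh via the father's Rh distribution: P(Rh+) = 1.
Independent loci: 1/4 × 1 = 1/4.

1/4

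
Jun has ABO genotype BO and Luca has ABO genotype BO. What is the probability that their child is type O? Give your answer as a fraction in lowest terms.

1/4

ABO cross BO × BO → offspring phenotypes: 1/4 O, 3/4 B.
So P(type O) = 1/4.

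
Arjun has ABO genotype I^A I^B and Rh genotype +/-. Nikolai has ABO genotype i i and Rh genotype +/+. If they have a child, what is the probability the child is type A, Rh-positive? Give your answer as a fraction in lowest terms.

ABO cross I^A I^B × i i → offspring phenotypes: 1/2 A, 1/2 B.
Rh cross +/- × +/+ → 1 Rh+.
Independent loci: P(type A, Rh-positive) = 1/2 × 1 = 1/2.

1/2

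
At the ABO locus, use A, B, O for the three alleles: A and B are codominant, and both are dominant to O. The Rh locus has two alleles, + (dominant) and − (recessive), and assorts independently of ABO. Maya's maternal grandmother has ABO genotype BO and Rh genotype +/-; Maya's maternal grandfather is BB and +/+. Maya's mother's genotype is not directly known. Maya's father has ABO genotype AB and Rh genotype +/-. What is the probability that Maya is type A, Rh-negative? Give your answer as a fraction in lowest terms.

1/64

Maya's mother's ABO genotype from BO × BB: 1/2 BB, 1/2 BO.
Crossing each possibility with the father AB and summing P(type A): 1/2·0 + 1/2·1/4 = 1/8.
Similarly for Rh via the mother's Rh distribution: P(Rh-) = 1/8.
Independent loci: 1/8 × 1/8 = 1/64.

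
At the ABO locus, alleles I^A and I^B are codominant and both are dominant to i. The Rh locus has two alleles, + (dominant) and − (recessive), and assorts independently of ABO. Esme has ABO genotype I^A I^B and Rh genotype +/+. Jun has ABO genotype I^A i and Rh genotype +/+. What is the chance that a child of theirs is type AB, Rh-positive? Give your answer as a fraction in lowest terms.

1/4

ABO cross I^A I^B × I^A i → offspring phenotypes: 1/2 A, 1/4 B, 1/4 AB.
Rh cross +/+ × +/+ → 1 Rh+.
Independent loci: P(type AB, Rh-positive) = 1/4 × 1 = 1/4.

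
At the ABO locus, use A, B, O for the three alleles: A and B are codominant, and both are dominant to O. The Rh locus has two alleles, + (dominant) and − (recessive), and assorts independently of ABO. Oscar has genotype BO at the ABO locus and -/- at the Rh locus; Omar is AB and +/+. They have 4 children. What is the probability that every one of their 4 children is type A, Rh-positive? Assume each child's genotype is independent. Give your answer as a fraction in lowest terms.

1/256

ABO cross BO × AB → 1/4 A, 1/2 B, 1/4 AB.
Rh cross -/- × +/+ → 1 Rh+; so P(type A, Rh-positive) = 1/4 × 1 = 1/4 per child.
All 4 independent: (1/4)^4 = 1/256.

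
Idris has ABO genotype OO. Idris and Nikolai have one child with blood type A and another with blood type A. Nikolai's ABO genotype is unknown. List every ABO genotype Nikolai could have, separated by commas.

For each candidate genotype of Nikolai, check whether crossing it with OO can produce every observed child phenotype.
  AA → possible child types {A} ✓
  AB → possible child types {A, B} ✓
  AO → possible child types {O, A} ✓
  BB → possible child types {B} ✗
  BO → possible child types {O, B} ✗
  OO → possible child types {O} ✗

AA, AB, AO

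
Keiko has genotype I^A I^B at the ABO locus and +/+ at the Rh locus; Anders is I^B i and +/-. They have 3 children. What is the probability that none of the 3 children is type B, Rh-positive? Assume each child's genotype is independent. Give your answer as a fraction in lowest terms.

ABO cross I^A I^B × I^B i → 1/4 A, 1/2 B, 1/4 AB.
Rh cross +/+ × +/- → 1 Rh+; so P(type B, Rh-positive) = 1/2 × 1 = 1/2 per child.
P(not type B, Rh-positive) = 1/2 for one child; (1/2)^3 = 1/8.

1/8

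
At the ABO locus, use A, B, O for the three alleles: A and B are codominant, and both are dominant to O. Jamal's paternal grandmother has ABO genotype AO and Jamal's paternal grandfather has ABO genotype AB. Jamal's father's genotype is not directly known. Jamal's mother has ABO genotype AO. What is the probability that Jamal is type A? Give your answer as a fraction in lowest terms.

5/8

Jamal's father's ABO genotype from AO × AB: 1/4 AA, 1/4 AB, 1/4 AO, 1/4 BO.
Crossing each possibility with the mother AO and summing P(type A): 1/4·1 + 1/4·1/2 + 1/4·3/4 + 1/4·1/4 = 5/8.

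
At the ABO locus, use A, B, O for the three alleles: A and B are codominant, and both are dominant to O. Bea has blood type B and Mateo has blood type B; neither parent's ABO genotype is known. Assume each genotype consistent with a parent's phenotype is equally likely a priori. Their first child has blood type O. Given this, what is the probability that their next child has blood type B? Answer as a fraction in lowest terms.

Possible genotypes: Bea ∈ {BB, BO}; Mateo ∈ {BB, BO}.
Weight each parental genotype pair by prior × P(type-O child):
  BO × BO: posterior weight 1; P(next child type B) = 3/4.
Weighted sum = 3/4.

3/4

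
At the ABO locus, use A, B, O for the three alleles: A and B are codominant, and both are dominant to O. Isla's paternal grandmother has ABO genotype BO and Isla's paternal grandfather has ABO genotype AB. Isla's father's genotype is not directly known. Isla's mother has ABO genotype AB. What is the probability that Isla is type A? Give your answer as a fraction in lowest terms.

1/4

Isla's father's ABO genotype from BO × AB: 1/4 AB, 1/4 AO, 1/4 BB, 1/4 BO.
Crossing each possibility with the mother AB and summing P(type A): 1/4·1/4 + 1/4·1/2 + 1/4·0 + 1/4·1/4 = 1/4.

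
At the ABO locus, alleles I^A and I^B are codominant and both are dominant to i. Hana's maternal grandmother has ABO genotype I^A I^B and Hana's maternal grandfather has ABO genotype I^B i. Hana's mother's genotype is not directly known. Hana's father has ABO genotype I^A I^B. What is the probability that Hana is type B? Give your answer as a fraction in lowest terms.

Hana's mother's ABO genotype from I^A I^B × I^B i: 1/4 I^A I^B, 1/4 I^A i, 1/4 I^B I^B, 1/4 I^B i.
Crossing each possibility with the father I^A I^B and summing P(type B): 1/4·1/4 + 1/4·1/4 + 1/4·1/2 + 1/4·1/2 = 3/8.

3/8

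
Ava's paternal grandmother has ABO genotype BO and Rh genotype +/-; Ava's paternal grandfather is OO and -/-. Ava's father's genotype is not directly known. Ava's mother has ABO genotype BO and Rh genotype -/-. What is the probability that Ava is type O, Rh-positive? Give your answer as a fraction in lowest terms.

3/32

Ava's father's ABO genotype from BO × OO: 1/2 BO, 1/2 OO.
Crossing each possibility with the mother BO and summing P(type O): 1/2·1/4 + 1/2·1/2 = 3/8.
Similarly for Rh via the father's Rh distribution: P(Rh+) = 1/4.
Independent loci: 3/8 × 1/4 = 3/32.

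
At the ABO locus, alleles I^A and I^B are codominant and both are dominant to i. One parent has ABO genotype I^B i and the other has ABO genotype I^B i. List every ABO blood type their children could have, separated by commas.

Gametes from I^B i × I^B i give offspring ABO genotypes I^B I^B, I^B i, i i, i.e. phenotypes O, B.

O, B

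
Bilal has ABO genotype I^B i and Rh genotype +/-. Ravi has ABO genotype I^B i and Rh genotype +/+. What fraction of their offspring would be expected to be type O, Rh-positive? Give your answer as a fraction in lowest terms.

ABO cross I^B i × I^B i → offspring phenotypes: 1/4 O, 3/4 B.
Rh cross +/- × +/+ → 1 Rh+.
Independent loci: P(type O, Rh-positive) = 1/4 × 1 = 1/4.

1/4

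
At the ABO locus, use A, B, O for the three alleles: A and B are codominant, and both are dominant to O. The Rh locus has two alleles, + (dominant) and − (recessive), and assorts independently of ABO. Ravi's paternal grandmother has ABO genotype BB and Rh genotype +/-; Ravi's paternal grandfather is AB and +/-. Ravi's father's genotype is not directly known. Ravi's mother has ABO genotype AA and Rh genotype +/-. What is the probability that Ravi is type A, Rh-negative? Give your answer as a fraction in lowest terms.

1/16

Ravi's father's ABO genotype from BB × AB: 1/2 AB, 1/2 BB.
Crossing each possibility with the mother AA and summing P(type A): 1/2·1/2 + 1/2·0 = 1/4.
Similarly for Rh via the father's Rh distribution: P(Rh-) = 1/4.
Independent loci: 1/4 × 1/4 = 1/16.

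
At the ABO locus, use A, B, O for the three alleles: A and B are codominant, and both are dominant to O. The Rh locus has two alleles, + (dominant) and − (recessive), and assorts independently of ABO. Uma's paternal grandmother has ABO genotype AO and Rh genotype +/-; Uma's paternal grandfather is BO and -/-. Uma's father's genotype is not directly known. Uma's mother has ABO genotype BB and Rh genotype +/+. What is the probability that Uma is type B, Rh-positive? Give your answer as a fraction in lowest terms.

3/4

Uma's father's ABO genotype from AO × BO: 1/4 AB, 1/4 AO, 1/4 BO, 1/4 OO.
Crossing each possibility with the mother BB and summing P(type B): 1/4·1/2 + 1/4·1/2 + 1/4·1 + 1/4·1 = 3/4.
Similarly for Rh via the father's Rh distribution: P(Rh+) = 1.
Independent loci: 3/4 × 1 = 3/4.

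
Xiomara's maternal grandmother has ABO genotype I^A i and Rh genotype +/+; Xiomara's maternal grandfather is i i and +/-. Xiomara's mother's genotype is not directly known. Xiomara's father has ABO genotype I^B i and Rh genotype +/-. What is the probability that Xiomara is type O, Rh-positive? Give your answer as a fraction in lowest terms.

21/64

Xiomara's mother's ABO genotype from I^A i × i i: 1/2 I^A i, 1/2 i i.
Crossing each possibility with the father I^B i and summing P(type O): 1/2·1/4 + 1/2·1/2 = 3/8.
Similarly for Rh via the mother's Rh distribution: P(Rh+) = 7/8.
Independent loci: 3/8 × 7/8 = 21/64.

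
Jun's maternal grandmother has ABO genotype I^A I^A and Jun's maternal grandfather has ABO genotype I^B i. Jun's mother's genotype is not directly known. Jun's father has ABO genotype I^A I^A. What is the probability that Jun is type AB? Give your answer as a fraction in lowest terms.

Jun's mother's ABO genotype from I^A I^A × I^B i: 1/2 I^A I^B, 1/2 I^A i.
Crossing each possibility with the father I^A I^A and summing P(type AB): 1/2·1/2 + 1/2·0 = 1/4.

1/4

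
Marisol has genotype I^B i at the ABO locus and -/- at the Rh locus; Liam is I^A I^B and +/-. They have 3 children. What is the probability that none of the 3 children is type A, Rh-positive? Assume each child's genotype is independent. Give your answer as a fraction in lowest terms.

343/512

ABO cross I^B i × I^A I^B → 1/4 A, 1/2 B, 1/4 AB.
Rh cross -/- × +/- → 1/2 Rh+, 1/2 Rh-; so P(type A, Rh-positive) = 1/4 × 1/2 = 1/8 per child.
P(not type A, Rh-positive) = 7/8 for one child; (7/8)^3 = 343/512.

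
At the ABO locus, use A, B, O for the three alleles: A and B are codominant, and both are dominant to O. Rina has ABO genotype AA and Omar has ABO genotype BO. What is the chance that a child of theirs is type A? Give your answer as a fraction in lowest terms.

ABO cross AA × BO → offspring phenotypes: 1/2 A, 1/2 AB.
So P(type A) = 1/2.

1/2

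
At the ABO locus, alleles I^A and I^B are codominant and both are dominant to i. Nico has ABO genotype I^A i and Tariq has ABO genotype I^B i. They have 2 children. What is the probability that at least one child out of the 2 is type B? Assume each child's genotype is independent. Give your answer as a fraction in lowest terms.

7/16

ABO cross I^A i × I^B i → 1/4 O, 1/4 A, 1/4 B, 1/4 AB.
So P(type B) = 1/4 per child.
P(none) = (3/4)^2 = 9/16; P(at least one) = 1 − 9/16 = 7/16.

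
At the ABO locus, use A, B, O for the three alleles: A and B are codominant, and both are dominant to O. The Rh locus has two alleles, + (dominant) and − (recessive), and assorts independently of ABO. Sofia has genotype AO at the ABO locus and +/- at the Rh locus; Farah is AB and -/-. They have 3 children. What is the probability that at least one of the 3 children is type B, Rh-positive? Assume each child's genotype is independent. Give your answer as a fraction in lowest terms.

169/512

ABO cross AO × AB → 1/2 A, 1/4 B, 1/4 AB.
Rh cross +/- × -/- → 1/2 Rh+, 1/2 Rh-; so P(type B, Rh-positive) = 1/4 × 1/2 = 1/8 per child.
P(none) = (7/8)^3 = 343/512; P(at least one) = 1 − 343/512 = 169/512.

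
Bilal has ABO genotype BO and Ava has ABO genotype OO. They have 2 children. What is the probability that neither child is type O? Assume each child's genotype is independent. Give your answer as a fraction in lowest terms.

ABO cross BO × OO → 1/2 O, 1/2 B.
So P(type O) = 1/2 per child.
P(not type O) = 1/2 for one child; (1/2)^2 = 1/4.

1/4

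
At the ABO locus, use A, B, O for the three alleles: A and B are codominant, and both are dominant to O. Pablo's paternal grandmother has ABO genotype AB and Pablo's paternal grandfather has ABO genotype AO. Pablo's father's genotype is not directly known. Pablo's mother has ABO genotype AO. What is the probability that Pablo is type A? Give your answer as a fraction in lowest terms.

5/8

Pablo's father's ABO genotype from AB × AO: 1/4 AA, 1/4 AB, 1/4 AO, 1/4 BO.
Crossing each possibility with the mother AO and summing P(type A): 1/4·1 + 1/4·1/2 + 1/4·3/4 + 1/4·1/4 = 5/8.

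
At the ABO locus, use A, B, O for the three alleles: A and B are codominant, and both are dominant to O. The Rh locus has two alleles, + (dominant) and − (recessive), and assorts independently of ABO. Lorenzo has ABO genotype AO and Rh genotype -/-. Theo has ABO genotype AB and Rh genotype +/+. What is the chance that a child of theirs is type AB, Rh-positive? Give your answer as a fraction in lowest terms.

1/4

ABO cross AO × AB → offspring phenotypes: 1/2 A, 1/4 B, 1/4 AB.
Rh cross -/- × +/+ → 1 Rh+.
Independent loci: P(type AB, Rh-positive) = 1/4 × 1 = 1/4.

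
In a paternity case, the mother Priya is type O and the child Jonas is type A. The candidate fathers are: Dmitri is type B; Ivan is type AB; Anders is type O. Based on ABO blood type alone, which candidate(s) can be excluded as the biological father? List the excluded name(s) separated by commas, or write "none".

A candidate is excluded only if no genotype consistent with his phenotype could produce a type A child with a type O mother.
Dmitri (type B): no genotype consistent with that phenotype can produce a type-A child with a type-O mother.
Anders (type O): no genotype consistent with that phenotype can produce a type-A child with a type-O mother.

Dmitri, Anders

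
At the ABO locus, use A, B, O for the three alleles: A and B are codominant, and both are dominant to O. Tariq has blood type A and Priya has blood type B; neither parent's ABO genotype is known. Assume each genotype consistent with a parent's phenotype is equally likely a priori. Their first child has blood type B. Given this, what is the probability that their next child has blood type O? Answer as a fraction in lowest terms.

1/12

Possible genotypes: Tariq ∈ {AA, AO}; Priya ∈ {BB, BO}.
Weight each parental genotype pair by prior × P(type-B child):
  AO × BB: posterior weight 2/3; P(next child type O) = 0.
  AO × BO: posterior weight 1/3; P(next child type O) = 1/4.
Weighted sum = 1/12.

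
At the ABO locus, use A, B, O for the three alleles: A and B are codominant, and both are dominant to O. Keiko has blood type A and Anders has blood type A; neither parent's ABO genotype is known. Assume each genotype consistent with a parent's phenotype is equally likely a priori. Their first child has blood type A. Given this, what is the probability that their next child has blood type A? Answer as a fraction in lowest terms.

Possible genotypes: Keiko ∈ {AA, AO}; Anders ∈ {AA, AO}.
Weight each parental genotype pair by prior × P(type-A child):
  AA × AA: posterior weight 4/15; P(next child type A) = 1.
  AA × AO: posterior weight 4/15; P(next child type A) = 1.
  AO × AA: posterior weight 4/15; P(next child type A) = 1.
  AO × AO: posterior weight 1/5; P(next child type A) = 3/4.
Weighted sum = 19/20.

19/20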